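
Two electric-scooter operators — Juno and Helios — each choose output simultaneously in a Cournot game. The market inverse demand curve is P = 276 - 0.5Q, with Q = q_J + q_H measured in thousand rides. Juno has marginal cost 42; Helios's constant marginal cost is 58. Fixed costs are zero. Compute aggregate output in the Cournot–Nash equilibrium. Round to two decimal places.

301.33

Juno's profit: π_J = (276 - 0.5Q)q_J - (42q_J). Setting ∂π_J/∂q_J = 0: 234 - q_J - (1/2)(q_H) = 0.
Helios's profit: π_H = (276 - 0.5Q)q_H - (58q_H). Setting ∂π_H/∂q_H = 0: 218 - q_H - (1/2)(q_J) = 0.
Rearranging gives the reaction functions q_J = (234 - (1/2)q_H) and q_H = (218 - (1/2)q_J).
Solving the pair: q_J = 500/3, q_H = 404/3.
Total output Q = 500/3 + 404/3 = 904/3.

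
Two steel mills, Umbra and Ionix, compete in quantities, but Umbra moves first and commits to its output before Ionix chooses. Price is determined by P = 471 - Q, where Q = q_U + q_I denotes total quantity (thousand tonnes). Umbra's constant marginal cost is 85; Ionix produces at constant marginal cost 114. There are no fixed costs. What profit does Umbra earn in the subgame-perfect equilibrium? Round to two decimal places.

21528.13

Solve by backward induction. Given q_U, the follower Ionix maximises π_I = (471 - q_U - q_I)q_I - 114q_I.
Follower FOC: 357 - q_U - 2q_I = 0, so q_I(q_U) = (357 - q_U)/2.
The leader anticipates this reaction. Substituting into P = 471 - Q gives P = 585/2 - (1/2)q_U, so π_U = (585/2 - (1/2)q_U)q_U - 85q_U.
Leader FOC: 415/2 - q_U = 0, so q_U = 415/2.
Then q_I = (357 - 415/2)/2 = 299/4.
Price P = 471 - 1129/4 = 755/4.
Umbra's profit: (755/4 - 85)·(415/2) = 21528.1250.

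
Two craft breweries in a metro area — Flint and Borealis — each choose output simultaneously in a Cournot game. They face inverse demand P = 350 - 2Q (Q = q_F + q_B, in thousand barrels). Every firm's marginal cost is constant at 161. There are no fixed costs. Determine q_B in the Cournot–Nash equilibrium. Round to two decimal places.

31.50

Each firm earns π_i = (350 - 2Q)q_i - 161q_i.
First-order condition (treating rivals' output as given): 189 - 4q_i - 2q_j = 0.
By symmetry each firm produces the same amount; substituting q_j = q_i yields q_i = 189/6 = 63/2.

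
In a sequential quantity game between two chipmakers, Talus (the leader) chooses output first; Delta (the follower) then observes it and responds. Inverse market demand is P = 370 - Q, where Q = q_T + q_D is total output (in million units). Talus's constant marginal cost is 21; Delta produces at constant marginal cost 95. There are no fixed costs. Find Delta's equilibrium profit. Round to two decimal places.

The follower Delta best-responds to any q_T: π_D = (370 - Q)q_D - 95q_D.
Setting the follower's marginal profit to zero, 275 - q_T - 2q_D = 0, i.e. q_D = (275 - q_T)/2.
The leader anticipates this reaction. Substituting into P = 370 - Q gives P = 465/2 - (1/2)q_T, so π_T = (465/2 - (1/2)q_T)q_T - 21q_T.
Leader FOC: 423/2 - q_T = 0, so q_T = 423/2.
Then q_D = (275 - 423/2)/2 = 127/4.
Price P = 370 - 973/4 = 507/4.
Delta's profit: (507/4 - 95)·(127/4) = 1008.0625.

1008.06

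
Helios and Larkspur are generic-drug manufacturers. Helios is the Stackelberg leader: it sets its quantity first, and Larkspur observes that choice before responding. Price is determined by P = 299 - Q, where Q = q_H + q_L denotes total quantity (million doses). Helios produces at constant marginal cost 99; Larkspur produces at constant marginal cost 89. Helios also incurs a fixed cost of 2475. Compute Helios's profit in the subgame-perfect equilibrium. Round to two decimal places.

2037.50

The follower Larkspur best-responds to any q_H: π_L = (299 - Q)q_L - 89q_L.
Setting the follower's marginal profit to zero, 210 - q_H - 2q_L = 0, i.e. q_L = (210 - q_H)/2.
The leader anticipates this reaction. Substituting into P = 299 - Q gives P = 194 - (1/2)q_H, so π_H = (194 - (1/2)q_H)q_H - 99q_H.
Maximising: ∂π_H/∂q_H = 95 - q_H = 0, giving q_H = 95.
Then q_L = (210 - 95)/2 = 115/2.
Price P = 299 - 305/2 = 293/2.
Helios's profit: (293/2 - 99)·95 - 2475 = 2037.5000.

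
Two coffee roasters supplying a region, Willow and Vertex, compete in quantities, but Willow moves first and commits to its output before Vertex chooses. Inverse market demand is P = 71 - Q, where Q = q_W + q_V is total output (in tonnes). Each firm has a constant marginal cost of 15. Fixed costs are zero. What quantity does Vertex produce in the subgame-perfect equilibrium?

14

The follower Vertex best-responds to any q_W: π_V = (71 - Q)q_V - 15q_V.
∂π_V/∂q_V = 56 - q_W - 2q_V = 0 gives the reaction function q_V = (56 - q_W)/2.
Willow substitutes q_V(q_W) into its own profit: π_W = q_W(71 - q_W - (56 - q_W)/2) - 15q_W = (43 - (1/2)q_W)q_W - 15q_W.
Maximising: ∂π_W/∂q_W = 28 - q_W = 0, giving q_W = 28.
Then q_V = (56 - 28)/2 = 14.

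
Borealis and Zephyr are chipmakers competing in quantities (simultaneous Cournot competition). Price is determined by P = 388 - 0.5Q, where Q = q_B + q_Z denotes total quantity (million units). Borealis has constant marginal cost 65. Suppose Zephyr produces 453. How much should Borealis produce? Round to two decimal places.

96.50

With the rival's output fixed at 453, Borealis's profit is π_B = (388 - (1/2)·453 - (1/2)q_B)q_B - (65q_B) = (323/2 - (1/2)q_B)q_B - (65q_B).
∂π_B/∂q_B = 193/2 - q_B = 0, so q_B = 193/2.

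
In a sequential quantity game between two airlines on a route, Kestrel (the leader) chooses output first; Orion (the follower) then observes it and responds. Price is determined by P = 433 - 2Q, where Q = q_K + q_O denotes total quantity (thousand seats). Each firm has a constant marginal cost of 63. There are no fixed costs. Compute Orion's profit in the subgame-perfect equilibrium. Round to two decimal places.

The follower Orion best-responds to any q_K: π_O = (433 - 2Q)q_O - 63q_O.
Follower FOC: 370 - 2q_K - 4q_O = 0, so q_O(q_K) = (370 - 2q_K)/4.
Kestrel substitutes q_O(q_K) into its own profit: π_K = q_K(433 - 2q_K - (370 - 2q_K)/2) - 63q_K = (248 - q_K)q_K - 63q_K.
Leader FOC: 185 - 2q_K = 0, so q_K = 185/2.
Then q_O = (370 - 2·(185/2))/4 = 185/4.
Price P = 433 - 2·(555/4) = 311/2.
Orion's profit: (311/2 - 63)·(185/4) = 4278.1250.

4278.13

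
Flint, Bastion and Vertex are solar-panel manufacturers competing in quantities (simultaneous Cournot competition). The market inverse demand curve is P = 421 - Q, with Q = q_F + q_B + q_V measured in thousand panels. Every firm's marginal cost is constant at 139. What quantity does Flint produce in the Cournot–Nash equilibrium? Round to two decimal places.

70.50

A representative firm's profit is π_i = q_i(421 - Q) - 139q_i.
Setting ∂π_i/∂q_i = 0 with rivals' quantities fixed: 282 - 2q_i - Σ_{j≠i} q_j = 0.
By symmetry each firm produces the same amount; substituting Σ_{j≠i} q_j = 2q_i yields q_i = 282/4 = 141/2.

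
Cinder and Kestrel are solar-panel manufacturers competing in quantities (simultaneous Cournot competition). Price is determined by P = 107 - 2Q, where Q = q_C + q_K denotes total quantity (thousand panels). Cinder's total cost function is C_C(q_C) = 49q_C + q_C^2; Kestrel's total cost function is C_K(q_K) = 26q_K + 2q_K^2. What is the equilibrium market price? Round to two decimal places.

76.45

Cinder's profit: π_C = (107 - 2Q)q_C - (49q_C + q_C²). Setting ∂π_C/∂q_C = 0: 58 - 6q_C - 2(q_K) = 0.
Kestrel's profit: π_K = (107 - 2Q)q_K - (26q_K + 2q_K²). Setting ∂π_K/∂q_K = 0: 81 - 8q_K - 2(q_C) = 0.
So q_C = (58 - 2q_K)/6 and q_K = (81 - 2q_C)/8.
Substituting one into the other gives q_C = 151/22 and q_K = 185/22.
Total output Q = 168/11, so price P = 107 - 2·(168/11) = 841/11.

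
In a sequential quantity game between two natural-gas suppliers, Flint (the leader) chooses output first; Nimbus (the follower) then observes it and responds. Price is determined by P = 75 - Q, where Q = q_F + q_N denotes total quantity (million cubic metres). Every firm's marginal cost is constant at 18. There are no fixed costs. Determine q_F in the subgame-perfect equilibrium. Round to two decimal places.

28.50

The follower Nimbus best-responds to any q_F: π_N = (75 - Q)q_N - 18q_N.
∂π_N/∂q_N = 57 - q_F - 2q_N = 0 gives the reaction function q_N = (57 - q_F)/2.
Flint substitutes q_N(q_F) into its own profit: π_F = q_F(75 - q_F - (57 - q_F)/2) - 18q_F = (93/2 - (1/2)q_F)q_F - 18q_F.
Leader FOC: 57/2 - q_F = 0, so q_F = 57/2.
Then q_N = (57 - 57/2)/2 = 57/4.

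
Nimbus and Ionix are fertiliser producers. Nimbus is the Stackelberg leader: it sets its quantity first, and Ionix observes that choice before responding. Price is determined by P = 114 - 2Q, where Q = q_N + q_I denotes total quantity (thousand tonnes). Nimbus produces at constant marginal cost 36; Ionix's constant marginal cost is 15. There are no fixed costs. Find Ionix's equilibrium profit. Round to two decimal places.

621.28

The follower Ionix best-responds to any q_N: π_I = (114 - 2Q)q_I - 15q_I.
Setting the follower's marginal profit to zero, 99 - 2q_N - 4q_I = 0, i.e. q_I = (99 - 2q_N)/4.
The leader anticipates this reaction. Substituting into P = 114 - 2Q gives P = 129/2 - q_N, so π_N = (129/2 - q_N)q_N - 36q_N.
Leader FOC: 57/2 - 2q_N = 0, so q_N = 57/4.
Then q_I = (99 - 2·(57/4))/4 = 141/8.
Price P = 114 - 2·(255/8) = 201/4.
Ionix's profit: (201/4 - 15)·(141/8) = 621.2813.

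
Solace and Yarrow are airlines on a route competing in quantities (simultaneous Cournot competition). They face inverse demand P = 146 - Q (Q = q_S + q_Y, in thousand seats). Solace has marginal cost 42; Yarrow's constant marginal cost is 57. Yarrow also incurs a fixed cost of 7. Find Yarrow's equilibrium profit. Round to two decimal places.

Solace's profit: π_S = (146 - Q)q_S - (42q_S). Setting ∂π_S/∂q_S = 0: 104 - 2q_S - (q_Y) = 0.
Yarrow's profit: π_Y = (146 - Q)q_Y - (57q_Y). Setting ∂π_Y/∂q_Y = 0: 89 - 2q_Y - (q_S) = 0.
Best responses: q_S = (104 - q_Y)/2, q_Y = (89 - q_S)/2.
Solving the pair: q_S = 119/3, q_Y = 74/3.
Price P = 146 - 193/3 = 245/3.
Yarrow's profit: (245/3 - 57)·(74/3) - 7 = 601.4444.

601.44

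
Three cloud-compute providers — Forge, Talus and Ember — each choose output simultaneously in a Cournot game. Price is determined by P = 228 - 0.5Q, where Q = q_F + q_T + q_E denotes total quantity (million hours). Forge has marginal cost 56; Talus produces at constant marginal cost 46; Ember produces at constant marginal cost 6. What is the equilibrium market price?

Forge's profit: π_F = (228 - 0.5Q)q_F - (56q_F). Setting ∂π_F/∂q_F = 0: 172 - q_F - (1/2)(q_T + q_E) = 0.
Talus's first-order condition: 182 - q_T - (1/2)(q_F + q_E) = 0.
Ember's profit: π_E = (228 - 0.5Q)q_E - (6q_E). Setting ∂π_E/∂q_E = 0: 222 - q_E - (1/2)(q_F + q_T) = 0.
Adding the 3 first-order conditions: 576 − 2Q = 0, so Q = 288.
Back-substituting: q_F = (172 − 144)/(1/2) = 56, q_T = (182 − 144)/(1/2) = 76, q_E = (222 − 144)/(1/2) = 156.
Total output Q = 288, so price P = 228 - (1/2)·288 = 84.

84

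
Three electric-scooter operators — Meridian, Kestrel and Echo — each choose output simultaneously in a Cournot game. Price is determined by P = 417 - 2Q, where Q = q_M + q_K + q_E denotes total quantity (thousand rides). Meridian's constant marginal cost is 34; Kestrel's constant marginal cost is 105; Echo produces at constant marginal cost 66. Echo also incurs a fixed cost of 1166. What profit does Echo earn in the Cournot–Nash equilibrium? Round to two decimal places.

Meridian's profit: π_M = (417 - 2Q)q_M - (34q_M). Setting ∂π_M/∂q_M = 0: 383 - 4q_M - 2(q_K + q_E) = 0.
Kestrel's profit: π_K = (417 - 2Q)q_K - (105q_K). Setting ∂π_K/∂q_K = 0: 312 - 4q_K - 2(q_M + q_E) = 0.
Echo's first-order condition: 351 - 4q_E - 2(q_M + q_K) = 0.
Summing all 3 equations gives 1046 − 8Q = 0, hence Q = 523/4.
Back-substituting: q_M = (383 − 523/2)/2 = 243/4, q_K = (312 − 523/2)/2 = 101/4, q_E = (351 − 523/2)/2 = 179/4.
Price P = 417 - 2·(523/4) = 311/2.
Echo's profit: (311/2 - 66)·(179/4) - 1166 = 2839.1250.

2839.13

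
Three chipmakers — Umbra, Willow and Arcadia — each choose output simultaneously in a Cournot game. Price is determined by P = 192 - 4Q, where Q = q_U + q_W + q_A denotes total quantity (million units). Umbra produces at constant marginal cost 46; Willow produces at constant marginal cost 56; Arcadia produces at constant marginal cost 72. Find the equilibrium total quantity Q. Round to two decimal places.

Umbra's profit: π_U = (192 - 4Q)q_U - (46q_U). Setting ∂π_U/∂q_U = 0: 146 - 8q_U - 4(q_W + q_A) = 0.
Willow's first-order condition: 136 - 8q_W - 4(q_U + q_A) = 0.
Arcadia's first-order condition: 120 - 8q_A - 4(q_U + q_W) = 0.
Adding the 3 conditions: 402 − 8Q − 8Q = 0, i.e. Q = 201/8.
Back-substituting: q_U = (146 − 201/2)/4 = 91/8, q_W = (136 − 201/2)/4 = 71/8, q_A = (120 − 201/2)/4 = 39/8.
Total output Q = 91/8 + 71/8 + 39/8 = 201/8.

25.13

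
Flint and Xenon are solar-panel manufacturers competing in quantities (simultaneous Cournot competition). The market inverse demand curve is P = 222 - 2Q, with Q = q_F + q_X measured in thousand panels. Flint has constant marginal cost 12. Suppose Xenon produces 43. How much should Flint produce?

With the rival's output fixed at 43, Flint's profit is π_F = (222 - 2·43 - 2q_F)q_F - (12q_F) = (136 - 2q_F)q_F - (12q_F).
∂π_F/∂q_F = 124 - 4q_F = 0, so q_F = 31.

31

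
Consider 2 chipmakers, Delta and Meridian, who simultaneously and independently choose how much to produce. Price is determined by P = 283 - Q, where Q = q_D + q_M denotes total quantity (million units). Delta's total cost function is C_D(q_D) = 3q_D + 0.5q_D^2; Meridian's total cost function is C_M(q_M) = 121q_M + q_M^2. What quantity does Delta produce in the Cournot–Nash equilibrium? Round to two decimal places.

Delta's profit: π_D = (283 - Q)q_D - (3q_D + (1/2)q_D²). Setting ∂π_D/∂q_D = 0: 280 - 3q_D - (q_M) = 0.
Meridian's profit: π_M = (283 - Q)q_M - (121q_M + q_M²). Setting ∂π_M/∂q_M = 0: 162 - 4q_M - (q_D) = 0.
Rearranging gives the reaction functions q_D = (280 - q_M)/3 and q_M = (162 - q_D)/4.
Solving the pair: q_D = 958/11, q_M = 206/11.

87.09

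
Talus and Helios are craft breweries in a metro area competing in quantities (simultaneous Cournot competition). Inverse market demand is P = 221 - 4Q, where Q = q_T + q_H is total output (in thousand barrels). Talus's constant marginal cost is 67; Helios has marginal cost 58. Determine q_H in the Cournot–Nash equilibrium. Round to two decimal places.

14.33

Talus's profit: π_T = (221 - 4Q)q_T - (67q_T). Setting ∂π_T/∂q_T = 0: 154 - 8q_T - 4(q_H) = 0.
Helios's profit: π_H = (221 - 4Q)q_H - (58q_H). Setting ∂π_H/∂q_H = 0: 163 - 8q_H - 4(q_T) = 0.
So q_T = (154 - 4q_H)/8 and q_H = (163 - 4q_T)/8.
Substituting one into the other gives q_T = 145/12 and q_H = 43/3.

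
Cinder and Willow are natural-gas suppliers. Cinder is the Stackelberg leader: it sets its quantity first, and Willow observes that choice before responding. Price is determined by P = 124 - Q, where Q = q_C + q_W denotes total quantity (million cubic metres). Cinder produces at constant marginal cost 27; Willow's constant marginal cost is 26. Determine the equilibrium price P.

The follower Willow best-responds to any q_C: π_W = (124 - Q)q_W - 26q_W.
Setting the follower's marginal profit to zero, 98 - q_C - 2q_W = 0, i.e. q_W = (98 - q_C)/2.
The leader anticipates this reaction. Substituting into P = 124 - Q gives P = 75 - (1/2)q_C, so π_C = (75 - (1/2)q_C)q_C - 27q_C.
Maximising: ∂π_C/∂q_C = 48 - q_C = 0, giving q_C = 48.
Then q_W = (98 - 48)/2 = 25.
Total output Q = 73, so price P = 124 - 73 = 51.

51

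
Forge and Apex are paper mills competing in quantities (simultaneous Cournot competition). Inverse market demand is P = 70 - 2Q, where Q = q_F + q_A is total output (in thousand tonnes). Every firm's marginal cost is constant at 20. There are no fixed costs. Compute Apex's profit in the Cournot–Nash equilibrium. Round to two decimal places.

Each firm earns π_i = (70 - 2Q)q_i - 20q_i.
First-order condition (treating rivals' output as given): 50 - 4q_i - 2q_j = 0.
By symmetry each firm produces the same amount; substituting q_j = q_i yields q_i = 50/6 = 25/3.
Price P = 70 - 2·(50/3) = 110/3.
Apex's profit: (110/3 - 20)·(25/3) = 1250/9.

138.89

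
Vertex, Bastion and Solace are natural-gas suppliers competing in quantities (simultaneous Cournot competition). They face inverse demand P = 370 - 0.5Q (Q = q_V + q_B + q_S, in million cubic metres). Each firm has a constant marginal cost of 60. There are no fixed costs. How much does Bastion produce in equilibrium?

A representative firm's profit is π_i = q_i(370 - 0.5Q) - 60q_i.
Setting ∂π_i/∂q_i = 0 with rivals' quantities fixed: 310 - q_i - (1/2)·Σ_{j≠i} q_j = 0.
By symmetry each firm produces the same amount; substituting Σ_{j≠i} q_j = 2q_i yields q_i = 310/2 = 155.

155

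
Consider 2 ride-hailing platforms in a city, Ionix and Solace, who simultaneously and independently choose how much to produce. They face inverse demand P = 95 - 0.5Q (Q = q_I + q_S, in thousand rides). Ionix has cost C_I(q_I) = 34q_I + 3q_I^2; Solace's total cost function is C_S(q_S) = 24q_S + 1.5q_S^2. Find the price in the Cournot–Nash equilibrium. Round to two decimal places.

82.84

Ionix's profit: π_I = (95 - 0.5Q)q_I - (34q_I + 3q_I²). Setting ∂π_I/∂q_I = 0: 61 - 7q_I - (1/2)(q_S) = 0.
Solace's profit: π_S = (95 - 0.5Q)q_S - (24q_S + (3/2)q_S²). Setting ∂π_S/∂q_S = 0: 71 - 4q_S - (1/2)(q_I) = 0.
So q_I = (61 - (1/2)q_S)/7 and q_S = (71 - (1/2)q_I)/4.
Solving the pair: q_I = 278/37, q_S = 622/37.
Total output Q = 900/37, so price P = 95 - (1/2)·(900/37) = 82.8378.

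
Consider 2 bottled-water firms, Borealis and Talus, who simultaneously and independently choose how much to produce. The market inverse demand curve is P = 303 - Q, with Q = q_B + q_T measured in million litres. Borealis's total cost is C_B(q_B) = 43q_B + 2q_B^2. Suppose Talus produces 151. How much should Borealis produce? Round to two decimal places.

18.17

With the rival's output fixed at 151, Borealis's profit is π_B = (303 - 151 - q_B)q_B - (43q_B + 2q_B²) = (152 - q_B)q_B - (43q_B + 2q_B²).
∂π_B/∂q_B = 109 - 6q_B = 0, so q_B = 109/6.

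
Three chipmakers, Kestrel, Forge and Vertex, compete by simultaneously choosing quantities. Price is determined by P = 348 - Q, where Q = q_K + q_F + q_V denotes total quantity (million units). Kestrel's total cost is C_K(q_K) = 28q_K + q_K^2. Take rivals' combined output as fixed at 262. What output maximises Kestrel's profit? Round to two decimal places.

With rivals' combined output fixed at 262, Kestrel's profit is π_K = (348 - 262 - q_K)q_K - (28q_K + q_K²) = (86 - q_K)q_K - (28q_K + q_K²).
∂π_K/∂q_K = 58 - 4q_K = 0, so q_K = 29/2.

14.50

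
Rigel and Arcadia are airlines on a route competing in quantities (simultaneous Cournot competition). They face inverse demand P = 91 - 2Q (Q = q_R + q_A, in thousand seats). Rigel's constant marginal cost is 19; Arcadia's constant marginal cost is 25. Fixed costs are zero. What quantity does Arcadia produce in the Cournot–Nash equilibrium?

Rigel's profit: π_R = (91 - 2Q)q_R - (19q_R). Setting ∂π_R/∂q_R = 0: 72 - 4q_R - 2(q_A) = 0.
Arcadia's first-order condition: 66 - 4q_A - 2(q_R) = 0.
So q_R = (72 - 2q_A)/4 and q_A = (66 - 2q_R)/4.
Solving the pair: q_R = 13, q_A = 10.

10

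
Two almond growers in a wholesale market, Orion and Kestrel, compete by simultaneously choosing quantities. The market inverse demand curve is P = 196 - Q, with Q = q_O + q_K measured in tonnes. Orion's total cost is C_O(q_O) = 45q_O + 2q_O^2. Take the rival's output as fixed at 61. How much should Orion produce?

With the rival's output fixed at 61, Orion's profit is π_O = (196 - 61 - q_O)q_O - (45q_O + 2q_O²) = (135 - q_O)q_O - (45q_O + 2q_O²).
∂π_O/∂q_O = 90 - 6q_O = 0, so q_O = 15.

15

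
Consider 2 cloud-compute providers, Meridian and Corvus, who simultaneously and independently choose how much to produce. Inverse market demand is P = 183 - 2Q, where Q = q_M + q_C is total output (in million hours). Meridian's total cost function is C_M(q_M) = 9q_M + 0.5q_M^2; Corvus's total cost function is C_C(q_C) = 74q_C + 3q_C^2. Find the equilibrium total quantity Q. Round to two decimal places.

Meridian's profit: π_M = (183 - 2Q)q_M - (9q_M + (1/2)q_M²). Setting ∂π_M/∂q_M = 0: 174 - 5q_M - 2(q_C) = 0.
Corvus's profit: π_C = (183 - 2Q)q_C - (74q_C + 3q_C²). Setting ∂π_C/∂q_C = 0: 109 - 10q_C - 2(q_M) = 0.
Best responses: q_M = (174 - 2q_C)/5, q_C = (109 - 2q_M)/10.
Solving the pair: q_M = 761/23, q_C = 197/46.
Total output Q = 761/23 + 197/46 = 1719/46.

37.37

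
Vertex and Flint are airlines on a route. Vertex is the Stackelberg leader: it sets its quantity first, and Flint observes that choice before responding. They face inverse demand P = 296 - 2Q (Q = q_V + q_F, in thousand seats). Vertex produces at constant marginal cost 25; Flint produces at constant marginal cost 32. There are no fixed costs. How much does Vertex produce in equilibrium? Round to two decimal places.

69.50

The follower Flint best-responds to any q_V: π_F = (296 - 2Q)q_F - 32q_F.
Follower FOC: 264 - 2q_V - 4q_F = 0, so q_F(q_V) = (264 - 2q_V)/4.
The leader anticipates this reaction. Substituting into P = 296 - 2Q gives P = 164 - q_V, so π_V = (164 - q_V)q_V - 25q_V.
Leader FOC: 139 - 2q_V = 0, so q_V = 139/2.
Then q_F = (264 - 2·(139/2))/4 = 125/4.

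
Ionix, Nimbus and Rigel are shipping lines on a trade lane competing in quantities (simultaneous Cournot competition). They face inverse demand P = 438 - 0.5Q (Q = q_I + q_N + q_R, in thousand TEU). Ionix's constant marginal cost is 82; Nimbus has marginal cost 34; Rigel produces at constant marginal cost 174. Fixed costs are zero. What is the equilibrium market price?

Ionix's profit: π_I = (438 - 0.5Q)q_I - (82q_I). Setting ∂π_I/∂q_I = 0: 356 - q_I - (1/2)(q_N + q_R) = 0.
Nimbus's first-order condition: 404 - q_N - (1/2)(q_I + q_R) = 0.
Rigel's first-order condition: 264 - q_R - (1/2)(q_I + q_N) = 0.
Adding the 3 conditions: 1024 − Q − Q = 0, i.e. Q = 512.
Back-substituting: q_I = (356 − 256)/(1/2) = 200, q_N = (404 − 256)/(1/2) = 296, q_R = (264 − 256)/(1/2) = 16.
Total output Q = 512, so price P = 438 - (1/2)·512 = 182.

182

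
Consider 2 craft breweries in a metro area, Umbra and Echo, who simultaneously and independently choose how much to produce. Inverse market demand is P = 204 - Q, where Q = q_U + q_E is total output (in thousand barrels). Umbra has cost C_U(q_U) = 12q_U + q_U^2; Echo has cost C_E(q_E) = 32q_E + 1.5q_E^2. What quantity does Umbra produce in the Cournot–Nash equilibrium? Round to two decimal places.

41.47

Umbra's profit: π_U = (204 - Q)q_U - (12q_U + q_U²). Setting ∂π_U/∂q_U = 0: 192 - 4q_U - (q_E) = 0.
Echo's first-order condition: 172 - 5q_E - (q_U) = 0.
Best responses: q_U = (192 - q_E)/4, q_E = (172 - q_U)/5.
Solving the pair: q_U = 788/19, q_E = 496/19.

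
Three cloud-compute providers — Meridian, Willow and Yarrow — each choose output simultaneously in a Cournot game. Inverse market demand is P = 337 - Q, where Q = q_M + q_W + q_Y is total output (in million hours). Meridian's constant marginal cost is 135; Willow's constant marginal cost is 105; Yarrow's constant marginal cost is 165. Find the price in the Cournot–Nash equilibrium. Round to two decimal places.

185.50

Meridian's profit: π_M = (337 - Q)q_M - (135q_M). Setting ∂π_M/∂q_M = 0: 202 - 2q_M - (q_W + q_Y) = 0.
Willow's profit: π_W = (337 - Q)q_W - (105q_W). Setting ∂π_W/∂q_W = 0: 232 - 2q_W - (q_M + q_Y) = 0.
Yarrow's profit: π_Y = (337 - Q)q_Y - (165q_Y). Setting ∂π_Y/∂q_Y = 0: 172 - 2q_Y - (q_M + q_W) = 0.
Summing all 3 equations gives 606 − 4Q = 0, hence Q = 303/2.
Back-substituting: q_M = (202 − 303/2) = 101/2, q_W = (232 − 303/2) = 161/2, q_Y = (172 − 303/2) = 41/2.
Total output Q = 303/2, so price P = 337 - 303/2 = 371/2.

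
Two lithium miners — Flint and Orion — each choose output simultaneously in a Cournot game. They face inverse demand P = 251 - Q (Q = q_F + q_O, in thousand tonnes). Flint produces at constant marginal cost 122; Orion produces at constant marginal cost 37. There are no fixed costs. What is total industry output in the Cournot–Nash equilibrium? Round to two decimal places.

Flint's profit: π_F = (251 - Q)q_F - (122q_F). Setting ∂π_F/∂q_F = 0: 129 - 2q_F - (q_O) = 0.
Orion's first-order condition: 214 - 2q_O - (q_F) = 0.
Best responses: q_F = (129 - q_O)/2, q_O = (214 - q_F)/2.
Solving the pair: q_F = 44/3, q_O = 299/3.
Total output Q = 44/3 + 299/3 = 343/3.

114.33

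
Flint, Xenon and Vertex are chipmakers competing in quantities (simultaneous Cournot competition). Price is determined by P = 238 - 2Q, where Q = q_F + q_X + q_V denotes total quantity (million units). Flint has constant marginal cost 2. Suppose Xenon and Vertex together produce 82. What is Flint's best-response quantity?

With rivals' combined output fixed at 82, Flint's profit is π_F = (238 - 2·82 - 2q_F)q_F - (2q_F) = (74 - 2q_F)q_F - (2q_F).
∂π_F/∂q_F = 72 - 4q_F = 0, so q_F = 18.

18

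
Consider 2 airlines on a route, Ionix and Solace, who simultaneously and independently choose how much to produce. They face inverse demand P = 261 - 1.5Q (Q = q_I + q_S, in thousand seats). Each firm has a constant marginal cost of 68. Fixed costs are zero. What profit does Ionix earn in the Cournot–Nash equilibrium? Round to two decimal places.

A representative firm's profit is π_i = q_i(261 - 1.5Q) - 68q_i.
First-order condition (treating rivals' output as given): 193 - 3q_i - (3/2)q_j = 0.
By symmetry each firm produces the same amount; substituting q_j = q_i yields q_i = 193/(9/2) = 386/9.
Price P = 261 - (3/2)·(772/9) = 397/3.
Ionix's profit: (397/3 - 68)·(386/9) = 2759.1852.

2759.19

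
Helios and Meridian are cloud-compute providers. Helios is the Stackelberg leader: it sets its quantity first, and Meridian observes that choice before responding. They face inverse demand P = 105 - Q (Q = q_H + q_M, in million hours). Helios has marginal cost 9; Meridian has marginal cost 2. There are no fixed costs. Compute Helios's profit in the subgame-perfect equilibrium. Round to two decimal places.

990.13

The follower Meridian best-responds to any q_H: π_M = (105 - Q)q_M - 2q_M.
Setting the follower's marginal profit to zero, 103 - q_H - 2q_M = 0, i.e. q_M = (103 - q_H)/2.
Helios substitutes q_M(q_H) into its own profit: π_H = q_H(105 - q_H - (103 - q_H)/2) - 9q_H = (107/2 - (1/2)q_H)q_H - 9q_H.
Maximising: ∂π_H/∂q_H = 89/2 - q_H = 0, giving q_H = 89/2.
Then q_M = (103 - 89/2)/2 = 117/4.
Price P = 105 - 295/4 = 125/4.
Helios's profit: (125/4 - 9)·(89/2) = 990.1250.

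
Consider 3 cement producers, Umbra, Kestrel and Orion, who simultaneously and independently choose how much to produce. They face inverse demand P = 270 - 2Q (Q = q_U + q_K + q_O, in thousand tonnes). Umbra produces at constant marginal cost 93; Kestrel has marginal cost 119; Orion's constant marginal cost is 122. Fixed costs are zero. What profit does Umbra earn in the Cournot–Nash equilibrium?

1682

Umbra's profit: π_U = (270 - 2Q)q_U - (93q_U). Setting ∂π_U/∂q_U = 0: 177 - 4q_U - 2(q_K + q_O) = 0.
Kestrel's profit: π_K = (270 - 2Q)q_K - (119q_K). Setting ∂π_K/∂q_K = 0: 151 - 4q_K - 2(q_U + q_O) = 0.
Orion's first-order condition: 148 - 4q_O - 2(q_U + q_K) = 0.
Adding the 3 conditions: 476 − 4Q − 4Q = 0, i.e. Q = 119/2.
Back-substituting: q_U = (177 − 119)/2 = 29, q_K = (151 − 119)/2 = 16, q_O = (148 − 119)/2 = 29/2.
Price P = 270 - 2·(119/2) = 151.
Umbra's profit: (151 - 93)·29 = 1682.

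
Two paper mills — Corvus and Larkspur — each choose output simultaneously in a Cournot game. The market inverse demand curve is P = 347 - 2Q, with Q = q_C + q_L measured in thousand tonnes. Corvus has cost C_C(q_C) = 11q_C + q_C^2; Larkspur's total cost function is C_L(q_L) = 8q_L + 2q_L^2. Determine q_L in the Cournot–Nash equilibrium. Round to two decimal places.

Corvus's profit: π_C = (347 - 2Q)q_C - (11q_C + q_C²). Setting ∂π_C/∂q_C = 0: 336 - 6q_C - 2(q_L) = 0.
Larkspur's first-order condition: 339 - 8q_L - 2(q_C) = 0.
Best responses: q_C = (336 - 2q_L)/6, q_L = (339 - 2q_C)/8.
Solving the pair: q_C = 1005/22, q_L = 681/22.

30.95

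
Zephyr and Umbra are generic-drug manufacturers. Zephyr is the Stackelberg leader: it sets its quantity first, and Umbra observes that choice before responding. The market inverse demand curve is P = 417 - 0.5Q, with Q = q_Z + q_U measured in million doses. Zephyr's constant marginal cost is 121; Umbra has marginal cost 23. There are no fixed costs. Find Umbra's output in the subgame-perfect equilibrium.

Solve by backward induction. Given q_Z, the follower Umbra maximises π_U = (417 - (1/2)q_Z - (1/2)q_U)q_U - 23q_U.
∂π_U/∂q_U = 394 - (1/2)q_Z - q_U = 0 gives the reaction function q_U = (394 - (1/2)q_Z).
The leader anticipates this reaction. Substituting into P = 417 - 0.5Q gives P = 220 - (1/4)q_Z, so π_Z = (220 - (1/4)q_Z)q_Z - 121q_Z.
Maximising: ∂π_Z/∂q_Z = 99 - (1/2)q_Z = 0, giving q_Z = 198.
Then q_U = (394 - (1/2)·198) = 295.

295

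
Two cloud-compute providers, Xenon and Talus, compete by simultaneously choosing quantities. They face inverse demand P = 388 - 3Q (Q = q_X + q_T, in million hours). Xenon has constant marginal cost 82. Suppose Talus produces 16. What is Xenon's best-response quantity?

43

With the rival's output fixed at 16, Xenon's profit is π_X = (388 - 3·16 - 3q_X)q_X - (82q_X) = (340 - 3q_X)q_X - (82q_X).
∂π_X/∂q_X = 258 - 6q_X = 0, so q_X = 43.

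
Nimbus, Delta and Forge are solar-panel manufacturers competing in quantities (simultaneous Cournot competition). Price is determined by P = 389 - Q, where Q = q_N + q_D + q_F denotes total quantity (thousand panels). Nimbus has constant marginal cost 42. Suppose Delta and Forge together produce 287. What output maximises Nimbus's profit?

With rivals' combined output fixed at 287, Nimbus's profit is π_N = (389 - 287 - q_N)q_N - (42q_N) = (102 - q_N)q_N - (42q_N).
∂π_N/∂q_N = 60 - 2q_N = 0, so q_N = 30.

30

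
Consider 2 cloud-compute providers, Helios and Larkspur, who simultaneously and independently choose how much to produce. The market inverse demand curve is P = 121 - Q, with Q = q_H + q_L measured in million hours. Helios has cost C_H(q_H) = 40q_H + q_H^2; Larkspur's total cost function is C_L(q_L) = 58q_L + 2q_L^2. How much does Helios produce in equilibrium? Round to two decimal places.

18.39

Helios's profit: π_H = (121 - Q)q_H - (40q_H + q_H²). Setting ∂π_H/∂q_H = 0: 81 - 4q_H - (q_L) = 0.
Larkspur's profit: π_L = (121 - Q)q_L - (58q_L + 2q_L²). Setting ∂π_L/∂q_L = 0: 63 - 6q_L - (q_H) = 0.
Best responses: q_H = (81 - q_L)/4, q_L = (63 - q_H)/6.
Substituting one into the other gives q_H = 423/23 and q_L = 171/23.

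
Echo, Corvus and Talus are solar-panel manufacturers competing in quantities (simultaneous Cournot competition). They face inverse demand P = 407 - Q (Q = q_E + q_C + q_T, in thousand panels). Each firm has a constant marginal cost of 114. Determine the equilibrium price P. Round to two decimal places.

Each firm earns π_i = (407 - Q)q_i - 114q_i.
First-order condition (treating rivals' output as given): 293 - 2q_i - Σ_{j≠i} q_j = 0.
By symmetry each firm produces the same amount; substituting Σ_{j≠i} q_j = 2q_i yields q_i = 293/4.
Total output Q = 879/4, so price P = 407 - 879/4 = 749/4.

187.25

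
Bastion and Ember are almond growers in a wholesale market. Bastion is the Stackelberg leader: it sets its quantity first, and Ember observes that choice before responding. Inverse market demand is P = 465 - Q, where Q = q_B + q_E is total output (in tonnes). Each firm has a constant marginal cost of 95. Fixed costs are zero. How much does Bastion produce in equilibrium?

185

The follower Ember best-responds to any q_B: π_E = (465 - Q)q_E - 95q_E.
Follower FOC: 370 - q_B - 2q_E = 0, so q_E(q_B) = (370 - q_B)/2.
Bastion substitutes q_E(q_B) into its own profit: π_B = q_B(465 - q_B - (370 - q_B)/2) - 95q_B = (280 - (1/2)q_B)q_B - 95q_B.
The leader's first-order condition 185 - q_B = 0 yields q_B = 185.
Then q_E = (370 - 185)/2 = 185/2.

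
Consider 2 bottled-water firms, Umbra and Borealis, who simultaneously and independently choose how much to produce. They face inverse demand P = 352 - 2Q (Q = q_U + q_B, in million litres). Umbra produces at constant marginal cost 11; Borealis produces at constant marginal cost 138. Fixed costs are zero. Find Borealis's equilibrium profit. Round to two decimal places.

Umbra's profit: π_U = (352 - 2Q)q_U - (11q_U). Setting ∂π_U/∂q_U = 0: 341 - 4q_U - 2(q_B) = 0.
Borealis's first-order condition: 214 - 4q_B - 2(q_U) = 0.
Best responses: q_U = (341 - 2q_B)/4, q_B = (214 - 2q_U)/4.
Substituting one into the other gives q_U = 78 and q_B = 29/2.
Price P = 352 - 2·(185/2) = 167.
Borealis's profit: (167 - 138)·(29/2) = 841/2.

420.50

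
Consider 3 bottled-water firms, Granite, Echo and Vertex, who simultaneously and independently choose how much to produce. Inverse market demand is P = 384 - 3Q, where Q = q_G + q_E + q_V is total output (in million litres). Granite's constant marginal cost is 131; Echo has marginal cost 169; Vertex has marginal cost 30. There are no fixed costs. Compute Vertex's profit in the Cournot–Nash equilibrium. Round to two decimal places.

Granite's profit: π_G = (384 - 3Q)q_G - (131q_G). Setting ∂π_G/∂q_G = 0: 253 - 6q_G - 3(q_E + q_V) = 0.
Echo's profit: π_E = (384 - 3Q)q_E - (169q_E). Setting ∂π_E/∂q_E = 0: 215 - 6q_E - 3(q_G + q_V) = 0.
Vertex's profit: π_V = (384 - 3Q)q_V - (30q_V). Setting ∂π_V/∂q_V = 0: 354 - 6q_V - 3(q_G + q_E) = 0.
Adding the 3 first-order conditions: 822 − 12Q = 0, so Q = 137/2.
Back-substituting: q_G = (253 − 411/2)/3 = 95/6, q_E = (215 − 411/2)/3 = 19/6, q_V = (354 − 411/2)/3 = 99/2.
Price P = 384 - 3·(137/2) = 357/2.
Vertex's profit: (357/2 - 30)·(99/2) = 7350.7500.

7350.75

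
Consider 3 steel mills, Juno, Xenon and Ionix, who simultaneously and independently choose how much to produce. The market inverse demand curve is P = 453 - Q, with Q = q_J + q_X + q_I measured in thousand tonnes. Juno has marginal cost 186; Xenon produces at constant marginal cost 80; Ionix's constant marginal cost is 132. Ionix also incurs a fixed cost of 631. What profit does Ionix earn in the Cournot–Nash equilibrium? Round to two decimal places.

Juno's profit: π_J = (453 - Q)q_J - (186q_J). Setting ∂π_J/∂q_J = 0: 267 - 2q_J - (q_X + q_I) = 0.
Xenon's first-order condition: 373 - 2q_X - (q_J + q_I) = 0.
Ionix's profit: π_I = (453 - Q)q_I - (132q_I). Setting ∂π_I/∂q_I = 0: 321 - 2q_I - (q_J + q_X) = 0.
Summing all 3 equations gives 961 − 4Q = 0, hence Q = 961/4.
Back-substituting: q_J = (267 − 961/4) = 107/4, q_X = (373 − 961/4) = 531/4, q_I = (321 − 961/4) = 323/4.
Price P = 453 - 961/4 = 851/4.
Ionix's profit: (851/4 - 132)·(323/4) - 631 = 5889.5625.

5889.56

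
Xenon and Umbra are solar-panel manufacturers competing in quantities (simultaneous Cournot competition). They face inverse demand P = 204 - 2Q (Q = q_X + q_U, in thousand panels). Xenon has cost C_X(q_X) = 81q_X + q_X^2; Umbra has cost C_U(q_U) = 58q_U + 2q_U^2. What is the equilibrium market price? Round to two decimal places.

143.91

Xenon's profit: π_X = (204 - 2Q)q_X - (81q_X + q_X²). Setting ∂π_X/∂q_X = 0: 123 - 6q_X - 2(q_U) = 0.
Umbra's first-order condition: 146 - 8q_U - 2(q_X) = 0.
So q_X = (123 - 2q_U)/6 and q_U = (146 - 2q_X)/8.
Solving the pair: q_X = 173/11, q_U = 315/22.
Total output Q = 661/22, so price P = 204 - 2·(661/22) = 1583/11.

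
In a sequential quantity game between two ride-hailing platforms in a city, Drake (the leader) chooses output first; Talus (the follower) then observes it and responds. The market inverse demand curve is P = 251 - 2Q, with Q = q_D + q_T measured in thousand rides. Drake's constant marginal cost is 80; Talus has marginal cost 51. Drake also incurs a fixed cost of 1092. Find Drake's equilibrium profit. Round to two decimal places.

The follower Talus best-responds to any q_D: π_T = (251 - 2Q)q_T - 51q_T.
Setting the follower's marginal profit to zero, 200 - 2q_D - 4q_T = 0, i.e. q_T = (200 - 2q_D)/4.
Drake substitutes q_T(q_D) into its own profit: π_D = q_D(251 - 2q_D - (200 - 2q_D)/2) - 80q_D = (151 - q_D)q_D - 80q_D.
The leader's first-order condition 71 - 2q_D = 0 yields q_D = 71/2.
Then q_T = (200 - 2·(71/2))/4 = 129/4.
Price P = 251 - 2·(271/4) = 231/2.
Drake's profit: (231/2 - 80)·(71/2) - 1092 = 673/4.

168.25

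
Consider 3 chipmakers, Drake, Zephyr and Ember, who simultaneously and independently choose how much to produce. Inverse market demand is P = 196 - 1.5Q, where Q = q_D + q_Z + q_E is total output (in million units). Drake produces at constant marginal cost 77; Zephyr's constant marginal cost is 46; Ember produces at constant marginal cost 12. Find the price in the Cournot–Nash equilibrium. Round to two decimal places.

Drake's profit: π_D = (196 - 1.5Q)q_D - (77q_D). Setting ∂π_D/∂q_D = 0: 119 - 3q_D - (3/2)(q_Z + q_E) = 0.
Zephyr's profit: π_Z = (196 - 1.5Q)q_Z - (46q_Z). Setting ∂π_Z/∂q_Z = 0: 150 - 3q_Z - (3/2)(q_D + q_E) = 0.
Ember's first-order condition: 184 - 3q_E - (3/2)(q_D + q_Z) = 0.
Adding the 3 conditions: 453 − 3Q − 3Q = 0, i.e. Q = 151/2.
Back-substituting: q_D = (119 − 453/4)/(3/2) = 23/6, q_Z = (150 − 453/4)/(3/2) = 49/2, q_E = (184 − 453/4)/(3/2) = 283/6.
Total output Q = 151/2, so price P = 196 - (3/2)·(151/2) = 331/4.

82.75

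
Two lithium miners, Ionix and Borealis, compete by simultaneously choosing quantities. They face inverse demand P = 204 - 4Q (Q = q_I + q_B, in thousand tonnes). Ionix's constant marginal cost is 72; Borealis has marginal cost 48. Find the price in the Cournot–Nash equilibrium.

Ionix's profit: π_I = (204 - 4Q)q_I - (72q_I). Setting ∂π_I/∂q_I = 0: 132 - 8q_I - 4(q_B) = 0.
Borealis's first-order condition: 156 - 8q_B - 4(q_I) = 0.
Rearranging gives the reaction functions q_I = (132 - 4q_B)/8 and q_B = (156 - 4q_I)/8.
Solving the pair: q_I = 9, q_B = 15.
Total output Q = 24, so price P = 204 - 4·24 = 108.

108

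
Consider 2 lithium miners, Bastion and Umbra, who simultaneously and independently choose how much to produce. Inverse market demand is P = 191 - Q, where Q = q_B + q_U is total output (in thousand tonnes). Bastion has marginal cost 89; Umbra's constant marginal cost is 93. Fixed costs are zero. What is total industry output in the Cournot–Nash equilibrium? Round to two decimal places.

66.67

Bastion's profit: π_B = (191 - Q)q_B - (89q_B). Setting ∂π_B/∂q_B = 0: 102 - 2q_B - (q_U) = 0.
Umbra's first-order condition: 98 - 2q_U - (q_B) = 0.
So q_B = (102 - q_U)/2 and q_U = (98 - q_B)/2.
Solving the pair: q_B = 106/3, q_U = 94/3.
Total output Q = 106/3 + 94/3 = 200/3.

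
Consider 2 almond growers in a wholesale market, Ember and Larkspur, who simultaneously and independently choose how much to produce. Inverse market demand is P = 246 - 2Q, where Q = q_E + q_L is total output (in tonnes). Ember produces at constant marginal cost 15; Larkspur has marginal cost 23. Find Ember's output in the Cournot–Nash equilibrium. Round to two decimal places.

Ember's profit: π_E = (246 - 2Q)q_E - (15q_E). Setting ∂π_E/∂q_E = 0: 231 - 4q_E - 2(q_L) = 0.
Larkspur's first-order condition: 223 - 4q_L - 2(q_E) = 0.
Best responses: q_E = (231 - 2q_L)/4, q_L = (223 - 2q_E)/4.
Substituting one into the other gives q_E = 239/6 and q_L = 215/6.

39.83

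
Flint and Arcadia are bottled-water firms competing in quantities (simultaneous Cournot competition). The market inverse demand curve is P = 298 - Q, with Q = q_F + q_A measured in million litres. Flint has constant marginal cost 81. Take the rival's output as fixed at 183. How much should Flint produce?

With the rival's output fixed at 183, Flint's profit is π_F = (298 - 183 - q_F)q_F - (81q_F) = (115 - q_F)q_F - (81q_F).
∂π_F/∂q_F = 34 - 2q_F = 0, so q_F = 17.

17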